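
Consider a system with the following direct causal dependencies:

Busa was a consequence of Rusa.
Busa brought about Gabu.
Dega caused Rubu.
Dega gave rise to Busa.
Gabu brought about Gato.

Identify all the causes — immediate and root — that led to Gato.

Immediate cause of Gato: Gabu.
Further upstream: Dega, Rusa, Busa.

Busa, Dega, Gabu, Rusa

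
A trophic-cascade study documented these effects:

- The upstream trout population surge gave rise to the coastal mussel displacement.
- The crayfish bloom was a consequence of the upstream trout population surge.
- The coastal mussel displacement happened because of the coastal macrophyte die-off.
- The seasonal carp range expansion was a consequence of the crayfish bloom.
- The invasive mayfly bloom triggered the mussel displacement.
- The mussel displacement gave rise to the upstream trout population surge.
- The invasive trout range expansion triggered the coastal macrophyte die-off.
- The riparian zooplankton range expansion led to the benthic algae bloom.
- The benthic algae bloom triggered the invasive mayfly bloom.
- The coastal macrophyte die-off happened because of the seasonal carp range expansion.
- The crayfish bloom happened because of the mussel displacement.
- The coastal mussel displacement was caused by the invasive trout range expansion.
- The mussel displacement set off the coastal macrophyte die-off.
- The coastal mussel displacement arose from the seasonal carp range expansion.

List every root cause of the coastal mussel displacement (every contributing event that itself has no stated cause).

the invasive trout range expansion, the riparian zooplankton range expansion

Tracing upstream from the coastal mussel displacement: the coastal mussel displacement ← the upstream trout population surge ← the mussel displacement ← the invasive mayfly bloom ← the benthic algae bloom ← the riparian zooplankton range expansion.
A separate upstream branch: the coastal mussel displacement ← the invasive trout range expansion.
Each of those chain origins has no stated cause.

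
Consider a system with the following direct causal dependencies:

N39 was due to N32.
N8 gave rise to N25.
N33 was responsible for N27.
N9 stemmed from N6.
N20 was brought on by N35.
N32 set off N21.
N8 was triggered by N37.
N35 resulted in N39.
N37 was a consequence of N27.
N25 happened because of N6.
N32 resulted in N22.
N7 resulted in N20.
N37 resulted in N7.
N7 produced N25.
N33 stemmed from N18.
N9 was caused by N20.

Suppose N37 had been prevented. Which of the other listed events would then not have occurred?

Downstream of N37: N7, N8, N25, N20, N9.
Of those, still caused via another path: N25, N20, N9.
The remainder have no surviving cause.

N7, N8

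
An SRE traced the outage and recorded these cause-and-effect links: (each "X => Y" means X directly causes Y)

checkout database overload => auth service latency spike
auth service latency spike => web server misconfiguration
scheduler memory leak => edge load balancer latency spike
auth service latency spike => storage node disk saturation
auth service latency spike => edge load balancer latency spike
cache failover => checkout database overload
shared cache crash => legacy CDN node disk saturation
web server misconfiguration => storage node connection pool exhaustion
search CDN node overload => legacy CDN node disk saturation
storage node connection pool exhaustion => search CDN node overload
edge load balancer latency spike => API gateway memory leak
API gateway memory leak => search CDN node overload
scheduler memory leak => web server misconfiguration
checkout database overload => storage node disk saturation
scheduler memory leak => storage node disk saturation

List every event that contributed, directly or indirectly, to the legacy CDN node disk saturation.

Immediate causes of the legacy CDN node disk saturation: the shared cache crash, the search CDN node overload.
Further upstream: the cache failover, the checkout database overload, the scheduler memory leak, the auth service latency spike, the web server misconfiguration, the edge load balancer latency spike, the storage node connection pool exhaustion, the API gateway memory leak.

the API gateway memory leak, the auth service latency spike, the cache failover, the checkout database overload, the edge load balancer latency spike, the scheduler memory leak, the search CDN node overload, the shared cache crash, the storage node connection pool exhaustion, the web server misconfiguration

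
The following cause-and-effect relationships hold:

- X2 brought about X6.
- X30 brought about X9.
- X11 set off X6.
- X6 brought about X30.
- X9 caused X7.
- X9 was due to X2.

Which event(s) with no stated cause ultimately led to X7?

Tracing upstream from X7: X7 ← X9 ← X2.
A separate upstream branch: X7 ← X9 ← X30 ← X6 ← X11.
Each of those chain origins has no stated cause.

X11, X2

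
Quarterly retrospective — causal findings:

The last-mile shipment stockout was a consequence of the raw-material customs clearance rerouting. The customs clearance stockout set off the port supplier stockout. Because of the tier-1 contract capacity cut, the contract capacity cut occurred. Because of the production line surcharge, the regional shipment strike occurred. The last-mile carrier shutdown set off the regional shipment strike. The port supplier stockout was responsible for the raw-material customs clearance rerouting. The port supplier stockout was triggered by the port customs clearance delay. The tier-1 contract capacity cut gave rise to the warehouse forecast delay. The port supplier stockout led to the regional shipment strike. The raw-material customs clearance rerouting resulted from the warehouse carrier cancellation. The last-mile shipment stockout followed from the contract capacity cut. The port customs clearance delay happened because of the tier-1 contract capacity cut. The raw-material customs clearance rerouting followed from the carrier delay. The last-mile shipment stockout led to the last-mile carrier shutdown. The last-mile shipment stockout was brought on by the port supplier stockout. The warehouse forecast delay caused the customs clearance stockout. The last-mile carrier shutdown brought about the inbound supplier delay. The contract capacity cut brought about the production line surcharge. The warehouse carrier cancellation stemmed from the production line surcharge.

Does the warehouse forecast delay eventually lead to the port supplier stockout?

Yes

There is a causal chain: the warehouse forecast delay → the customs clearance stockout → the port supplier stockout.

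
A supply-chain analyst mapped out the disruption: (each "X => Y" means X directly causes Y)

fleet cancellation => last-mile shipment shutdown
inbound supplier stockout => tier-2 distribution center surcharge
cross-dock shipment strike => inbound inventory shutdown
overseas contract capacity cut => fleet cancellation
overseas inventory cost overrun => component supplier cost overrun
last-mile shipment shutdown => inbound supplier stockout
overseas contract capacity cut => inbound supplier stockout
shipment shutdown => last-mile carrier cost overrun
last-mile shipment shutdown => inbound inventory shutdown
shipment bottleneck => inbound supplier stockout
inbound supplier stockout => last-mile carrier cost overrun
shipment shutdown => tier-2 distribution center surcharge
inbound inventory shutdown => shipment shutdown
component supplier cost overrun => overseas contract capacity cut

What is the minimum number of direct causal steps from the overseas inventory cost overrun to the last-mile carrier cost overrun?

Shortest chain: the overseas inventory cost overrun → the component supplier cost overrun → the overseas contract capacity cut → the inbound supplier stockout → the last-mile carrier cost overrun.

4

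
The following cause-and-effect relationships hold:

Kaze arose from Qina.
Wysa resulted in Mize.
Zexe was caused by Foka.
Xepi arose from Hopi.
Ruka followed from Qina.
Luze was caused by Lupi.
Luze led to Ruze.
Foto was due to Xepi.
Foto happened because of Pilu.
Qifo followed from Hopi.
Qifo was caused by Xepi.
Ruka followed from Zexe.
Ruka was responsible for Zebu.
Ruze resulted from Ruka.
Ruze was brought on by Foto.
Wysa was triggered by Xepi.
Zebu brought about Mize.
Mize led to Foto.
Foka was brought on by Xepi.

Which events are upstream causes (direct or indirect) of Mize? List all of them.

Foka, Hopi, Qina, Ruka, Wysa, Xepi, Zebu, Zexe

Immediate causes of Mize: Wysa, Zebu.
Further upstream: Qina, Hopi, Xepi, Foka, Zexe, Ruka.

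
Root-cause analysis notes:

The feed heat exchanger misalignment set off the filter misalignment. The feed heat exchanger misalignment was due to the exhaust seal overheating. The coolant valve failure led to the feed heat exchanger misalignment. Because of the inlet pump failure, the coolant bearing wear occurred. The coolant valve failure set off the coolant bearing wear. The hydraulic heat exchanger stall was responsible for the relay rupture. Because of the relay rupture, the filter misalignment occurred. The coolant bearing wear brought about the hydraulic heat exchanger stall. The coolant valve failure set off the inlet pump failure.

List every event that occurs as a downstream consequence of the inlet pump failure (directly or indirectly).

the coolant bearing wear, the filter misalignment, the hydraulic heat exchanger stall, the relay rupture

Direct effects: the coolant bearing wear.
2 steps out: the hydraulic heat exchanger stall.
3 steps out: the relay rupture.
4 steps out: the filter misalignment.
Not reachable from it: the coolant valve failure, the feed heat exchanger misalignment, the exhaust seal overheating.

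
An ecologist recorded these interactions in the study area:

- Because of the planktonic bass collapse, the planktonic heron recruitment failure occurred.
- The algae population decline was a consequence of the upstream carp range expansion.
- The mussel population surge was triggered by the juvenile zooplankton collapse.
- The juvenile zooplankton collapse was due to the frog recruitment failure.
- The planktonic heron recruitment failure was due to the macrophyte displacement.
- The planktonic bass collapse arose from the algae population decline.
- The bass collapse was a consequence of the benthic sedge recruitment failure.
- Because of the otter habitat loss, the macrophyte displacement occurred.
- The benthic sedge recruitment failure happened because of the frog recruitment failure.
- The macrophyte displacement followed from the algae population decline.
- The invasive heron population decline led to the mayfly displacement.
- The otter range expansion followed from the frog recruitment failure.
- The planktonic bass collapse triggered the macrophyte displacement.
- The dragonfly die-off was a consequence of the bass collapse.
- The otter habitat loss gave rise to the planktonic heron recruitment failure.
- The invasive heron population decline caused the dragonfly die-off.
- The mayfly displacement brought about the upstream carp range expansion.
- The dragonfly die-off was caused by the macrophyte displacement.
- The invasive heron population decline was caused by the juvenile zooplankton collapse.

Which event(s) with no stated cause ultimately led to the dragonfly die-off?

Tracing upstream from the dragonfly die-off: the dragonfly die-off ← the invasive heron population decline ← the juvenile zooplankton collapse ← the frog recruitment failure.
A separate upstream branch: the dragonfly die-off ← the macrophyte displacement ← the otter habitat loss.
Each of those chain origins has no stated cause.

the frog recruitment failure, the otter habitat loss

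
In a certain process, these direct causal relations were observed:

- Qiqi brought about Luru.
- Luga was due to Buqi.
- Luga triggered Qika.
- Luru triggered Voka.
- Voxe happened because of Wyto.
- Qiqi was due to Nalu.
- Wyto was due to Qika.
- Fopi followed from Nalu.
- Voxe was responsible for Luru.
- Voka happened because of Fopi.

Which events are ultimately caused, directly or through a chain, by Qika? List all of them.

Luru, Voka, Voxe, Wyto

Direct effects: Wyto.
2 steps out: Voxe.
3 steps out: Luru.
4 steps out: Voka.
Not reachable from it: Nalu, Buqi, Luga, Qiqi, Fopi.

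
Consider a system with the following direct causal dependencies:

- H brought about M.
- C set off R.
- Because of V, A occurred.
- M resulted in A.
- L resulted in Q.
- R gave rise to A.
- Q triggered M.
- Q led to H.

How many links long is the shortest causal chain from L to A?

Shortest chain: L → Q → M → A.

3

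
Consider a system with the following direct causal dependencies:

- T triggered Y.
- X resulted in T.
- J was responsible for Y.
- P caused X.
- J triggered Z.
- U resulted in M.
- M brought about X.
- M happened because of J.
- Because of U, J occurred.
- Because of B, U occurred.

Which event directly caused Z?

Upstream contributors include B, U, but only J feeds directly into Z.

J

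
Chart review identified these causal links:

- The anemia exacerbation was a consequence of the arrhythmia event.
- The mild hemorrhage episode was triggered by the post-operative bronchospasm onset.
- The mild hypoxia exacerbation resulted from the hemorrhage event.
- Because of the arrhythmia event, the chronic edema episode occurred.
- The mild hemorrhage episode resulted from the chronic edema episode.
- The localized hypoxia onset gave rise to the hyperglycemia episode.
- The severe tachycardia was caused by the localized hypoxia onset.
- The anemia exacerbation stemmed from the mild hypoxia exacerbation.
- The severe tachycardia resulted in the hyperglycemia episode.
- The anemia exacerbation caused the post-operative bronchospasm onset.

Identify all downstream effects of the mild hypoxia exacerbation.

the anemia exacerbation, the mild hemorrhage episode, the post-operative bronchospasm onset

Direct effects: the anemia exacerbation.
2 steps out: the post-operative bronchospasm onset.
3 steps out: the mild hemorrhage episode.
Not reachable from it: the localized hypoxia onset, the hemorrhage event, the arrhythmia event, the severe tachycardia, the hyperglycemia episode, the chronic edema episode.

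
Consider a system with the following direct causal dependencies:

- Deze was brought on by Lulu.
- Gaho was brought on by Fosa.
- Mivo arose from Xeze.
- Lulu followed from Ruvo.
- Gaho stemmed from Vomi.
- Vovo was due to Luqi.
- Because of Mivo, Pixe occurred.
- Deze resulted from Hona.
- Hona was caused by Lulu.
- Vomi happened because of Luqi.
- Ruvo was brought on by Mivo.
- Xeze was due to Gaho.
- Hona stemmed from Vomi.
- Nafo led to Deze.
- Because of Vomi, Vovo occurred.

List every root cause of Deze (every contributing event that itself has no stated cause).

Fosa, Luqi, Nafo

Tracing upstream from Deze: Deze ← Nafo.
A separate upstream branch: Deze ← Lulu ← Ruvo ← Mivo ← Xeze ← Gaho ← Fosa.
A separate upstream branch: Deze ← Hona ← Vomi ← Luqi.
Each of those chain origins has no stated cause.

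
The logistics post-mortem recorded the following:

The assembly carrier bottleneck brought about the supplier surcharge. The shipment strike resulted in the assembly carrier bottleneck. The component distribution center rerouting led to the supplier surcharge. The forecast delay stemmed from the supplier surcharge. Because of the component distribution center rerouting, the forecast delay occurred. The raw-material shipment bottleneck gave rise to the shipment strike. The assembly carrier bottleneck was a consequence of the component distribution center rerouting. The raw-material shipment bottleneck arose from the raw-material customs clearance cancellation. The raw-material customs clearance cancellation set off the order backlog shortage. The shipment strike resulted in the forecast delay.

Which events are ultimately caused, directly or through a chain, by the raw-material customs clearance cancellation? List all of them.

the assembly carrier bottleneck, the forecast delay, the order backlog shortage, the raw-material shipment bottleneck, the shipment strike, the supplier surcharge

Direct effects: the order backlog shortage, the raw-material shipment bottleneck.
2 steps out: the shipment strike.
3 steps out: the assembly carrier bottleneck, the forecast delay.
4 steps out: the supplier surcharge.
Not reachable from it: the component distribution center rerouting.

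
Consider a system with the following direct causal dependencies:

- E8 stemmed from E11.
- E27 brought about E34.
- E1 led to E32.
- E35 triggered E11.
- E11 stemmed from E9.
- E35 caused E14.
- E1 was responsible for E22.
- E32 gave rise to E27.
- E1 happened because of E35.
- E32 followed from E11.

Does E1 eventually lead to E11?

E1 leads to E22, E32, E27, E34; E11 is not among them.

No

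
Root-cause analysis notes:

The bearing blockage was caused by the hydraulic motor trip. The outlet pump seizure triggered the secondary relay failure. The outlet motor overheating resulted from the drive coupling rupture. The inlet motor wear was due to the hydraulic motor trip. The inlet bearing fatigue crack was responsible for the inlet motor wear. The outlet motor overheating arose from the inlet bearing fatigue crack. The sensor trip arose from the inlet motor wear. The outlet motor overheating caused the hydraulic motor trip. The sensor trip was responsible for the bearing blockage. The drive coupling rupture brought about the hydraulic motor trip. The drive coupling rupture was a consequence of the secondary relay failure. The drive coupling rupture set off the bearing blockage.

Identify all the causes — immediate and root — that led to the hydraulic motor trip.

Immediate causes of the hydraulic motor trip: the drive coupling rupture, the outlet motor overheating.
Further upstream: the outlet pump seizure, the secondary relay failure, the inlet bearing fatigue crack.

the drive coupling rupture, the inlet bearing fatigue crack, the outlet motor overheating, the outlet pump seizure, the secondary relay failure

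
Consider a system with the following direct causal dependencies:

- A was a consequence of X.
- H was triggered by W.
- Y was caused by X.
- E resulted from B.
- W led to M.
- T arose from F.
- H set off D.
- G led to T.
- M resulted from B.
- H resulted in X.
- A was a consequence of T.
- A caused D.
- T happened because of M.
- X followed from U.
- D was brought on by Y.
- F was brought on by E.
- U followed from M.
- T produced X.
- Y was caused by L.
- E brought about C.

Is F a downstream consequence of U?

No

U leads to X, A, Y, D; F is not among them.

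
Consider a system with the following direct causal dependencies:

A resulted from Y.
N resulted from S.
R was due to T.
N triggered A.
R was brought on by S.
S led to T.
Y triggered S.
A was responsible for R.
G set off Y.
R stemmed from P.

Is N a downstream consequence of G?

Yes

There is a causal chain: G → Y → S → N.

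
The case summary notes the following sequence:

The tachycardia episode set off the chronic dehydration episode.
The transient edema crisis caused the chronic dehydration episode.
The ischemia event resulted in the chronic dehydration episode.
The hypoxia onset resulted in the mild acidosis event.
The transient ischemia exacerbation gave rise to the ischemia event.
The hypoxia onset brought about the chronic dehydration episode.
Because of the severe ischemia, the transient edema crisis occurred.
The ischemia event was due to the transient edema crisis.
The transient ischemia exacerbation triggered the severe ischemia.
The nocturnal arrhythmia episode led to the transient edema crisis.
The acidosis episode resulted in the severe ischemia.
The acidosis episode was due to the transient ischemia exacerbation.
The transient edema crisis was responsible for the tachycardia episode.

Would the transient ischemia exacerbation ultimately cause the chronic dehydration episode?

Yes

There is a causal chain: the transient ischemia exacerbation → the ischemia event → the chronic dehydration episode.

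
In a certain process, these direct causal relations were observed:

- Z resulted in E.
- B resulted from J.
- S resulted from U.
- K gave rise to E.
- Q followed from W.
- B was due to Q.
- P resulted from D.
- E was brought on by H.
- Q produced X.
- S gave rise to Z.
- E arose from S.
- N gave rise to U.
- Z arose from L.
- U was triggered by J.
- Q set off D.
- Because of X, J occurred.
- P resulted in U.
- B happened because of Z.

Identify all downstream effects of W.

Direct effects: Q.
2 steps out: X, D, B.
3 steps out: P, J.
4 steps out: U.
5 steps out: S.
6 steps out: Z, E.
Not reachable from it: H, L, N, K.

B, D, E, J, P, Q, S, U, X, Z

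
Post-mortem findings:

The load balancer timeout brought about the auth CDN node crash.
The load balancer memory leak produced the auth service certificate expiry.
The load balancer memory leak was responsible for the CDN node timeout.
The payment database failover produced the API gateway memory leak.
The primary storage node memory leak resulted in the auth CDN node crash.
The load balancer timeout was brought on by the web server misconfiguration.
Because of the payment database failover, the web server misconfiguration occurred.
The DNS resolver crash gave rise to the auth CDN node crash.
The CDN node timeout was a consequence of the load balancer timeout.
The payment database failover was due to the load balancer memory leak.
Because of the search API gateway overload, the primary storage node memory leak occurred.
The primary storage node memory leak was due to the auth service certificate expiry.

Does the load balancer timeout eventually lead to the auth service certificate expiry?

No

The load balancer timeout leads to the CDN node timeout, the auth CDN node crash; the auth service certificate expiry is not among them.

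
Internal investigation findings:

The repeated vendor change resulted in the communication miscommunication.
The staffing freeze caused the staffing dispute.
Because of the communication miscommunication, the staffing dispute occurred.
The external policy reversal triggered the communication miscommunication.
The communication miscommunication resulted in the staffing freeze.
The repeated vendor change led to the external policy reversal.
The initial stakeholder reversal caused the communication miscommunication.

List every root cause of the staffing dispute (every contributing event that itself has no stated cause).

Tracing upstream from the staffing dispute: the staffing dispute ← the communication miscommunication ← the repeated vendor change.
A separate upstream branch: the staffing dispute ← the communication miscommunication ← the initial stakeholder reversal.
Each of those chain origins has no stated cause.

the initial stakeholder reversal, the repeated vendor change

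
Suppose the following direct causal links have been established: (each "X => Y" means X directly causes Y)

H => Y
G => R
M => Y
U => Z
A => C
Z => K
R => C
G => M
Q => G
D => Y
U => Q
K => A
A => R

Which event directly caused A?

K

Upstream contributors include U, Z, but only K feeds directly into A.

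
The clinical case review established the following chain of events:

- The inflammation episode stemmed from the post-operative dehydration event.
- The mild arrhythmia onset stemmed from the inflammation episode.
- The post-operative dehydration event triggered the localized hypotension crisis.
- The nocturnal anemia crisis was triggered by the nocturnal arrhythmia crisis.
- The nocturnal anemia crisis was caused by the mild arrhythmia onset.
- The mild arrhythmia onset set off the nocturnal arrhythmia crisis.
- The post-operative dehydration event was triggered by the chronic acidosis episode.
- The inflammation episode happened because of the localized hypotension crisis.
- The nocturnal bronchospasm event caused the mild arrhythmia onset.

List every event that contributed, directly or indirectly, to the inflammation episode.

Immediate causes of the inflammation episode: the post-operative dehydration event, the localized hypotension crisis.
Further upstream: the chronic acidosis episode.

the chronic acidosis episode, the localized hypotension crisis, the post-operative dehydration event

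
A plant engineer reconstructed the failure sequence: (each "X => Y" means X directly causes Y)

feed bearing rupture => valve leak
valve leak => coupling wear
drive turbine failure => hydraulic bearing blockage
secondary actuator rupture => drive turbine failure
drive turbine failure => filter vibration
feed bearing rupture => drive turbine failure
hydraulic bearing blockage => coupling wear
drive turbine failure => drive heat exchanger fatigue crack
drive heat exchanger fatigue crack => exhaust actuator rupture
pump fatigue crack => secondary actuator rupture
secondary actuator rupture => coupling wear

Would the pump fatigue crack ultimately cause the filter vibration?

Yes

There is a causal chain: the pump fatigue crack → the secondary actuator rupture → the drive turbine failure → the filter vibration.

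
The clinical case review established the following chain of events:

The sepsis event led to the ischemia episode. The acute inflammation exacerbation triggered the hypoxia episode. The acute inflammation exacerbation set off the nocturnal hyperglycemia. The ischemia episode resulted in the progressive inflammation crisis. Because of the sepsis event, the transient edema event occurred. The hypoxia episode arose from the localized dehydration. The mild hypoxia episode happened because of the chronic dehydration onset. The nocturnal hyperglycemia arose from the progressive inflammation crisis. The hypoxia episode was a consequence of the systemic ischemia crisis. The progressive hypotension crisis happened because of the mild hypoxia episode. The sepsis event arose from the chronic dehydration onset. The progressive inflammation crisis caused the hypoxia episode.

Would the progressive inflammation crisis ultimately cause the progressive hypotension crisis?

The progressive inflammation crisis leads to the hypoxia episode, the nocturnal hyperglycemia; the progressive hypotension crisis is not among them.

No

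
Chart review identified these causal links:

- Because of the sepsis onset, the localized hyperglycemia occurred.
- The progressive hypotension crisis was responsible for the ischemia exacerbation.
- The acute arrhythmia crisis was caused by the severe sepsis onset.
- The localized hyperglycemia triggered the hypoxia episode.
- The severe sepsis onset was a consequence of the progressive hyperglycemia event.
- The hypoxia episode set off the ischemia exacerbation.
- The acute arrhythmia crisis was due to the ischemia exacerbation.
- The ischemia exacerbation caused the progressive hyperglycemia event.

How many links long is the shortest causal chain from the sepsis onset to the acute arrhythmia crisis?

Shortest chain: the sepsis onset → the localized hyperglycemia → the hypoxia episode → the ischemia exacerbation → the acute arrhythmia crisis.

4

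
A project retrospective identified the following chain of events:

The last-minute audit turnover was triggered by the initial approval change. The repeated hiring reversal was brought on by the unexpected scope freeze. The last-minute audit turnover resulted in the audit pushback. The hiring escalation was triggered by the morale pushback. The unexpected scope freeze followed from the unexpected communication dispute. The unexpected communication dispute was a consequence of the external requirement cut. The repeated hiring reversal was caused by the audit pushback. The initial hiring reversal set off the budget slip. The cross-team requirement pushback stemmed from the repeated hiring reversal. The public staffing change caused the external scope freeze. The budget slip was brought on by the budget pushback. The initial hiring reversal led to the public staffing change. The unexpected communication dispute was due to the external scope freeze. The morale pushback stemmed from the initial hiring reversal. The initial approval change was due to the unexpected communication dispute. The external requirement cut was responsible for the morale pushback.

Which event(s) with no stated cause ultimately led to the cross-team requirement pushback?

Tracing upstream from the cross-team requirement pushback: the cross-team requirement pushback ← the repeated hiring reversal ← the unexpected scope freeze ← the unexpected communication dispute ← the external scope freeze ← the public staffing change ← the initial hiring reversal.
A separate upstream branch: the cross-team requirement pushback ← the repeated hiring reversal ← the unexpected scope freeze ← the unexpected communication dispute ← the external requirement cut.
Each of those chain origins has no stated cause.

the external requirement cut, the initial hiring reversal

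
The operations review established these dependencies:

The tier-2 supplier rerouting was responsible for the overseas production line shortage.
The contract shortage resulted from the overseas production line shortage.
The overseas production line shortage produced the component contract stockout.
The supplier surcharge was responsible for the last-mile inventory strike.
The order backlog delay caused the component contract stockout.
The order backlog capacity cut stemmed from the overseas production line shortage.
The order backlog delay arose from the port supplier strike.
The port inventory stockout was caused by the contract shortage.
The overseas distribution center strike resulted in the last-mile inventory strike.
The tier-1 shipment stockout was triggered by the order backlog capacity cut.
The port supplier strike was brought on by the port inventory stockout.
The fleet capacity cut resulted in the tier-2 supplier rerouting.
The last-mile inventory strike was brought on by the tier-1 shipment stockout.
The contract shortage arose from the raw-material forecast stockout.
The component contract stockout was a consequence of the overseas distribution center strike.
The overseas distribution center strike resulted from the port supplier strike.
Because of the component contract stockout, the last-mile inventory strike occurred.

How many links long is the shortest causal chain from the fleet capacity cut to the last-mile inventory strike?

Shortest chain: the fleet capacity cut → the tier-2 supplier rerouting → the overseas production line shortage → the component contract stockout → the last-mile inventory strike.

4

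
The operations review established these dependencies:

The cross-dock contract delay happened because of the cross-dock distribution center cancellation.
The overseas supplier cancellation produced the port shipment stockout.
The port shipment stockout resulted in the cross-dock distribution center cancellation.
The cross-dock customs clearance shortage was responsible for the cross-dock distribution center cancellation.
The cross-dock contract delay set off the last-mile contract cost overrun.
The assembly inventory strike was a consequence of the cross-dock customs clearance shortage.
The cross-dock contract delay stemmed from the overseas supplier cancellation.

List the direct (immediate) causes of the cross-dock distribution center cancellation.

the cross-dock customs clearance shortage, the port shipment stockout

Upstream contributors include the overseas supplier cancellation, but only the cross-dock customs clearance shortage, the port shipment stockout feed directly into the cross-dock distribution center cancellation.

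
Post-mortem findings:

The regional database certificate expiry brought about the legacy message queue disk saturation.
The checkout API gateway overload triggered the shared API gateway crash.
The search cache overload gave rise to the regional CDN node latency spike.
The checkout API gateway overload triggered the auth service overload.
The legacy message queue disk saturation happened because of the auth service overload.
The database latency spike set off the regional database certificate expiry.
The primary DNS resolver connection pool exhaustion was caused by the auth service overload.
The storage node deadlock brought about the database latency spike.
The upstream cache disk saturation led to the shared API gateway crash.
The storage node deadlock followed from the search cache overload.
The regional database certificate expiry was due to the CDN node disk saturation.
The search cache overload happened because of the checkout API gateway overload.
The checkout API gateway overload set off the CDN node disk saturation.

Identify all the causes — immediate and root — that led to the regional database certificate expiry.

the CDN node disk saturation, the checkout API gateway overload, the database latency spike, the search cache overload, the storage node deadlock

Immediate causes of the regional database certificate expiry: the CDN node disk saturation, the database latency spike.
Further upstream: the checkout API gateway overload, the search cache overload, the storage node deadlock.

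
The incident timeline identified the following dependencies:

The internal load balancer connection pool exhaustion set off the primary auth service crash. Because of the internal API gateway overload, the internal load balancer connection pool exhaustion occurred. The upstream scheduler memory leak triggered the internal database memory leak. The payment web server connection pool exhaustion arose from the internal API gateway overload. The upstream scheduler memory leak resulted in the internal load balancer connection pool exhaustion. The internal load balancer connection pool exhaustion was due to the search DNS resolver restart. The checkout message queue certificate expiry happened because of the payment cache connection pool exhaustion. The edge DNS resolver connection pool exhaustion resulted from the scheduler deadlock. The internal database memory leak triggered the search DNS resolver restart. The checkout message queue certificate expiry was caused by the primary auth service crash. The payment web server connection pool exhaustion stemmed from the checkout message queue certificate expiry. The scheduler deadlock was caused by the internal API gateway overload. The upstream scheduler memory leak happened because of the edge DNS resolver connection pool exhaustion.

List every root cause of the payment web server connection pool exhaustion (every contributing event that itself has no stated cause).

Tracing upstream from the payment web server connection pool exhaustion: the payment web server connection pool exhaustion ← the internal API gateway overload.
A separate upstream branch: the payment web server connection pool exhaustion ← the checkout message queue certificate expiry ← the payment cache connection pool exhaustion.
Each of those chain origins has no stated cause.

the internal API gateway overload, the payment cache connection pool exhaustion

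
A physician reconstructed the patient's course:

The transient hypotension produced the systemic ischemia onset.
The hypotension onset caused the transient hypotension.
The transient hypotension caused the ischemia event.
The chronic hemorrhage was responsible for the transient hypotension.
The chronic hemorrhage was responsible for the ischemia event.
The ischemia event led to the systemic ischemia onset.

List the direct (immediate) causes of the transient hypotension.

the chronic hemorrhage, the hypotension onset → the transient hypotension with nothing further upstream stated.

the chronic hemorrhage, the hypotension onset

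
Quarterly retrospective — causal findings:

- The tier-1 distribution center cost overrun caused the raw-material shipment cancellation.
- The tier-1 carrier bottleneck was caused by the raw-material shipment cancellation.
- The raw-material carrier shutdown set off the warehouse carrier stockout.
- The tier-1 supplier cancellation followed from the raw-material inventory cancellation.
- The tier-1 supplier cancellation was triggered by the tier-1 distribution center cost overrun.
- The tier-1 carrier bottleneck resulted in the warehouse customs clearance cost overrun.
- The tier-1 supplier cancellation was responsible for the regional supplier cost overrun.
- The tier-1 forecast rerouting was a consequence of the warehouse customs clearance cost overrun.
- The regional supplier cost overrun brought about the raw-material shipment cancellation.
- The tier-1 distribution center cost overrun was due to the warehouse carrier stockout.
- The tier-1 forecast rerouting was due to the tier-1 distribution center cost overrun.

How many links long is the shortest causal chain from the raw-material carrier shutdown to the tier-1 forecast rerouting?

Shortest chain: the raw-material carrier shutdown → the warehouse carrier stockout → the tier-1 distribution center cost overrun → the tier-1 forecast rerouting.

3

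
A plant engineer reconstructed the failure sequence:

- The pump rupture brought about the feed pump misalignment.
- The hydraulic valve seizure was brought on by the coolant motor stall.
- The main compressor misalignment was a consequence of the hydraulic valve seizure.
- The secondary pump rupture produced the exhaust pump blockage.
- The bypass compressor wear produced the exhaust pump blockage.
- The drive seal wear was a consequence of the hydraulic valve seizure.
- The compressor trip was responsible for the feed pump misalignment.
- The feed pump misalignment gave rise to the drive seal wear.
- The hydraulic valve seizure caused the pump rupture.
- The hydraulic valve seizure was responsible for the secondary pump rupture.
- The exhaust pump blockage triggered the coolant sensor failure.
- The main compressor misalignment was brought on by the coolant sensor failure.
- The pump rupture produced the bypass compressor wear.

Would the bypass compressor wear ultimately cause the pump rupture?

The bypass compressor wear leads to the exhaust pump blockage, the coolant sensor failure, the main compressor misalignment; the pump rupture is not among them.

No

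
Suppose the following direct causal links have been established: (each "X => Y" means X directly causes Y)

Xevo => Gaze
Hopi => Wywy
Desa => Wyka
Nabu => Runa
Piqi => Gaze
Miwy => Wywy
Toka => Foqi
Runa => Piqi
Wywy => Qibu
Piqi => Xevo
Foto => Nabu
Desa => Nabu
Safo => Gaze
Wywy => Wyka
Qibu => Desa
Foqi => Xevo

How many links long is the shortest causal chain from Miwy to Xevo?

Shortest chain: Miwy → Wywy → Qibu → Desa → Nabu → Runa → Piqi → Xevo.

7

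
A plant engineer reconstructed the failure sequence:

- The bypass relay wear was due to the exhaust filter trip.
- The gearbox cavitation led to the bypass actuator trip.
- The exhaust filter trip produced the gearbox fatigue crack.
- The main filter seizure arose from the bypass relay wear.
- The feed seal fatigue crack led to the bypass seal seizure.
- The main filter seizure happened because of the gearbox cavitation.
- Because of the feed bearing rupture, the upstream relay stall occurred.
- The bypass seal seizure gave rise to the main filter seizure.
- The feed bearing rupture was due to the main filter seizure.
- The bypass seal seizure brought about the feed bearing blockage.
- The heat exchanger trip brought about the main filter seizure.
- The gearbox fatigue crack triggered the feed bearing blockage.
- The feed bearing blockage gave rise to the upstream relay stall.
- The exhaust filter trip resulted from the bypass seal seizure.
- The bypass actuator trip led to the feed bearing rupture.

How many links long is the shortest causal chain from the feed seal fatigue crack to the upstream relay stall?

3

Shortest chain: the feed seal fatigue crack → the bypass seal seizure → the feed bearing blockage → the upstream relay stall.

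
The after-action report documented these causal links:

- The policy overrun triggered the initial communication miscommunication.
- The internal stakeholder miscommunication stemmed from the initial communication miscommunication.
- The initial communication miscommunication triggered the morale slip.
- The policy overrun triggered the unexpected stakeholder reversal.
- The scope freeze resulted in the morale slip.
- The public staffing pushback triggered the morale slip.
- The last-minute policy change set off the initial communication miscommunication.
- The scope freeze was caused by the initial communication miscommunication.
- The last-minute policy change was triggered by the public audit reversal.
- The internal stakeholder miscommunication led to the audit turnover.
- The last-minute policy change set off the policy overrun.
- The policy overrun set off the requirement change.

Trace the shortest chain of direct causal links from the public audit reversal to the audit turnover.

the public audit reversal → the last-minute policy change
the last-minute policy change → the initial communication miscommunication
the initial communication miscommunication → the internal stakeholder miscommunication
the internal stakeholder miscommunication → the audit turnover
Length: 4 steps.

the public audit reversal → the last-minute policy change → the initial communication miscommunication → the internal stakeholder miscommunication → the audit turnover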